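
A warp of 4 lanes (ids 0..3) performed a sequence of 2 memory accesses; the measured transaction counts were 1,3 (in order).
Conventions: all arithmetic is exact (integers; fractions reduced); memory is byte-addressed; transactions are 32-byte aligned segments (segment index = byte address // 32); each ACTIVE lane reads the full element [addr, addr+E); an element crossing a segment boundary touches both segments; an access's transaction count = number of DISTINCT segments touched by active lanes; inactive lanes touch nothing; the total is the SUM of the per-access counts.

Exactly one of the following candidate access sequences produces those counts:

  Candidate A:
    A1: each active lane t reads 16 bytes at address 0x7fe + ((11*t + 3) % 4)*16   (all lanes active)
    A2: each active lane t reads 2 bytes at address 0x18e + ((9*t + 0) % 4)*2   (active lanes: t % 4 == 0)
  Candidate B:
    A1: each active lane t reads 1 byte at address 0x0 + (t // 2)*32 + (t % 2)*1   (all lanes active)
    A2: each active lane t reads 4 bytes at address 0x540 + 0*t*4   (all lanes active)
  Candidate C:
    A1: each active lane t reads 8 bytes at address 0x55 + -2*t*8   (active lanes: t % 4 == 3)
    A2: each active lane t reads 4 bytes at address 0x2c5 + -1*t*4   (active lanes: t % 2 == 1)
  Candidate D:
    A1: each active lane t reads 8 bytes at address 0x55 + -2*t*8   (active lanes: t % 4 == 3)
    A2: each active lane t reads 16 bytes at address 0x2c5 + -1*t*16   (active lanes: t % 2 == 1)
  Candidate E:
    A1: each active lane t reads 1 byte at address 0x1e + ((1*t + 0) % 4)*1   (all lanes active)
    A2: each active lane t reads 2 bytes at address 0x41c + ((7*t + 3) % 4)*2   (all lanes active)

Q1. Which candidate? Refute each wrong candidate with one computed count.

A: A1 gives 3 transactions, not 1
B: A1 gives 2 transactions, not 1
C: A2 gives 2 transactions, not 3
E: A1 gives 2 transactions, not 1
D: all counts match (1,3)

Answer: D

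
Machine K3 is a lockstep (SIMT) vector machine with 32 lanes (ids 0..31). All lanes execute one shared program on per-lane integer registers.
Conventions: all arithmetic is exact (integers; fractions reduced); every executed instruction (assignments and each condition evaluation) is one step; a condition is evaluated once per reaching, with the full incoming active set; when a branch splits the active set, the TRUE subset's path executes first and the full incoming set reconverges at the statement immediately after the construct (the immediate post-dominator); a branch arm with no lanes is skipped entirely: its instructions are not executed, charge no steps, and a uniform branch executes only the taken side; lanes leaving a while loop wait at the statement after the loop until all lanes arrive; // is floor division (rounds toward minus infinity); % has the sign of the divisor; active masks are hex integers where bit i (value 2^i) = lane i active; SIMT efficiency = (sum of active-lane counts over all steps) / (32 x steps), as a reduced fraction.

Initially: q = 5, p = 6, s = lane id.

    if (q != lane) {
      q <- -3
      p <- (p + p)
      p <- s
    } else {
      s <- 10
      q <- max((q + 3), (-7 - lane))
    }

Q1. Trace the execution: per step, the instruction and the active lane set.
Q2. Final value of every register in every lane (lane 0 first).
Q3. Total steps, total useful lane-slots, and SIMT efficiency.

step 0: eval (q != lane)             0xffffffff
step 1: q <- -3                      0xffffffdf
step 2: p <- (p + p)                 0xffffffdf
step 3: p <- s                       0xffffffdf
step 4: s <- 10                      0x00000020
step 5: q <- max((q + 3), (-7 - lane)) 0x00000020

Answer: 6 steps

q: -3,-3,-3,-3,-3,8,-3,-3,-3,-3,-3,-3,-3,-3,-3,-3,-3,-3,-3,-3,-3,-3,-3,-3,-3,-3,-3,-3,-3,-3,-3,-3
p: 0,1,2,3,4,6,6,7,8,9,10,11,12,13,14,15,16,17,18,19,20,21,22,23,24,25,26,27,28,29,30,31
s: 0,1,2,3,4,10,6,7,8,9,10,11,12,13,14,15,16,17,18,19,20,21,22,23,24,25,26,27,28,29,30,31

steps = 6; useful = 127; efficiency = 127/192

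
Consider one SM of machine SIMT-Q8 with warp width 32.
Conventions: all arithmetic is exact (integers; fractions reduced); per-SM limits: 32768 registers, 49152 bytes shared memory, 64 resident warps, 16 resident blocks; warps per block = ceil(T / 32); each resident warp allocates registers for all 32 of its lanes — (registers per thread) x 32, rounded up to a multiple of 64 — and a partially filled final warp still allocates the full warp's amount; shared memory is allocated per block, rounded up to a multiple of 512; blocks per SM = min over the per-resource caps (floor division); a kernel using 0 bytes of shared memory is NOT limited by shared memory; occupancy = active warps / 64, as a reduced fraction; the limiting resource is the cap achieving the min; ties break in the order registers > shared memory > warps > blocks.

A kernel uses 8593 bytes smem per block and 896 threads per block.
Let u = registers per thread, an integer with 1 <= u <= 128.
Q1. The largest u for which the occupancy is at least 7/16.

Answer: u = 36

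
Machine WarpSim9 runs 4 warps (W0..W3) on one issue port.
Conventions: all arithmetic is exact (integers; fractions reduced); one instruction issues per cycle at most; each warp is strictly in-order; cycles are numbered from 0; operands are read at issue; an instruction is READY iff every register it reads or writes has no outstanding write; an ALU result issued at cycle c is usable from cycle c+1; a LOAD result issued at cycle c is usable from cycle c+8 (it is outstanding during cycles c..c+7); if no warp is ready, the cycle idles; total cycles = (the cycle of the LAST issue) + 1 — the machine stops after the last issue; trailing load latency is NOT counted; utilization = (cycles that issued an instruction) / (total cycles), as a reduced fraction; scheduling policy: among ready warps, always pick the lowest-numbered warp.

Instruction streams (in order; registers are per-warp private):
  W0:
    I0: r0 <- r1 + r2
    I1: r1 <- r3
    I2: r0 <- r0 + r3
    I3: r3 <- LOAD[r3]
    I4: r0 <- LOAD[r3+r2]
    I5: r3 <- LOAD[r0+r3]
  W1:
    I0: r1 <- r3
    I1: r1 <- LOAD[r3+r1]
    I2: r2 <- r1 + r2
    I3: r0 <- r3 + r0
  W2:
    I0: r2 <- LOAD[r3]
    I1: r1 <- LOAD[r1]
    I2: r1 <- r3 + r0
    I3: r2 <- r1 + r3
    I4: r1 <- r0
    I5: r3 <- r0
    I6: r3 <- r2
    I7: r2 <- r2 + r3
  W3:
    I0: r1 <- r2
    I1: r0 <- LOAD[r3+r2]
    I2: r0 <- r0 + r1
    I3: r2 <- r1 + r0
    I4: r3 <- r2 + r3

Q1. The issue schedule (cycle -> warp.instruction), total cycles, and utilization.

cycle 0: W0.I0
cycle 1: W0.I1
cycle 2: W0.I2
cycle 3: W0.I3
cycle 4: W1.I0
cycle 5: W1.I1
cycle 6: W2.I0
cycle 7: W2.I1
cycle 8: W3.I0
cycle 9: W3.I1
cycle 10: idle
cycle 11: W0.I4
cycle 12: idle
cycle 13: W1.I2
cycle 14: W1.I3
cycle 15: W2.I2
cycle 16: W2.I3
cycle 17: W2.I4
cycle 18: W2.I5
cycle 19: W0.I5
cycle 20: W2.I6
cycle 21: W2.I7
cycle 22: W3.I2
cycle 23: W3.I3
cycle 24: W3.I4

Answer: 25 cycles, utilization 23/25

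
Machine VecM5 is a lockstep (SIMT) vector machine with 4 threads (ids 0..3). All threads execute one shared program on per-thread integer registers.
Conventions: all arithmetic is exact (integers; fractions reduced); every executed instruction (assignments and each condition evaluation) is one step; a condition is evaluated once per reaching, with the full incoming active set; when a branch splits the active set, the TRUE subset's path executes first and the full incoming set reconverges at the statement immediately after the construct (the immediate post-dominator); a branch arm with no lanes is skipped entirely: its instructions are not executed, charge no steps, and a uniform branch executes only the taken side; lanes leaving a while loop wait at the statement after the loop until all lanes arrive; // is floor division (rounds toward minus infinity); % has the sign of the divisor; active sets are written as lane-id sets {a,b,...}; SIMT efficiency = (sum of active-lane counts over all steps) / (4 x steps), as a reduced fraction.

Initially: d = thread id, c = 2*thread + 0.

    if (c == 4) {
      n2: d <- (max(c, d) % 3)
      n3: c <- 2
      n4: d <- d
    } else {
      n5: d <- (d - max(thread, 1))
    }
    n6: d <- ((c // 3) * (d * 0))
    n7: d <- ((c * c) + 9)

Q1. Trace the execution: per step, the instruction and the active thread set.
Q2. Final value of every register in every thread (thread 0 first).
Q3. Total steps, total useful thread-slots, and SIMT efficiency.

step 0: eval (c == 4)                {0,1,2,3}
step 1: d <- (max(c, d) % 3)         {2}
step 2: c <- 2                       {2}
step 3: d <- d                       {2}
step 4: d <- (d - max(thread, 1))    {0,1,3}
step 5: d <- ((c // 3) * (d * 0))    {0,1,2,3}
step 6: d <- ((c * c) + 9)           {0,1,2,3}

Answer: 7 steps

d: 9,13,13,45
c: 0,2,2,6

steps = 7; useful = 18; efficiency = 18/28 = 9/14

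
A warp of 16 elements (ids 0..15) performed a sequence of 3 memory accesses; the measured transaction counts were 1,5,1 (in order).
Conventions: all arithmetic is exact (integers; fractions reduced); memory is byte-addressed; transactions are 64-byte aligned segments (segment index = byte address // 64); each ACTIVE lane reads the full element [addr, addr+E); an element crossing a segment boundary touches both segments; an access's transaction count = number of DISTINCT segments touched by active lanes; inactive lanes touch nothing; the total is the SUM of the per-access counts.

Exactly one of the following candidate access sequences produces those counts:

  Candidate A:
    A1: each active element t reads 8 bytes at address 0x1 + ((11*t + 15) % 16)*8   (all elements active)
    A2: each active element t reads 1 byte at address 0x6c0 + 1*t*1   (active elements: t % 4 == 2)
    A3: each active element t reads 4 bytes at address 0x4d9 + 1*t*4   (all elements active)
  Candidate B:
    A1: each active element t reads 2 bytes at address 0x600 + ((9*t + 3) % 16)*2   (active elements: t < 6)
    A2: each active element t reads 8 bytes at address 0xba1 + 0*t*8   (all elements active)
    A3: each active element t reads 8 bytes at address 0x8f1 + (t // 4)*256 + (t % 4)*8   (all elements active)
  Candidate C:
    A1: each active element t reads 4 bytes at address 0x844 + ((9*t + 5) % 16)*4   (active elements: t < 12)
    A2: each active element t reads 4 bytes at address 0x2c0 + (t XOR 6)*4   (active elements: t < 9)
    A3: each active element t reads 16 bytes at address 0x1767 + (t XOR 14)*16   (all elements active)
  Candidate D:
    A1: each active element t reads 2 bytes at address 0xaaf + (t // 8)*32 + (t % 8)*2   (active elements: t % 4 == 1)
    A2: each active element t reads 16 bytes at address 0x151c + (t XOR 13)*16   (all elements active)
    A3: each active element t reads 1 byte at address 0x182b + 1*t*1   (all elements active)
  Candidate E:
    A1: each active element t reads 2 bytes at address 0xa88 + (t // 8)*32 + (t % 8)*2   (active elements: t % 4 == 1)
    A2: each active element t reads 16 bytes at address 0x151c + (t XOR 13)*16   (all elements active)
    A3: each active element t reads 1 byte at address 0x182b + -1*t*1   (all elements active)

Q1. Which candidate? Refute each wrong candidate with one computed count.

A: A1 gives 3 transactions, not 1
B: A2 gives 1 transaction, not 5
C: A1 gives 2 transactions, not 1
D: A1 gives 2 transactions, not 1
E: all counts match (1,5,1)

Answer: E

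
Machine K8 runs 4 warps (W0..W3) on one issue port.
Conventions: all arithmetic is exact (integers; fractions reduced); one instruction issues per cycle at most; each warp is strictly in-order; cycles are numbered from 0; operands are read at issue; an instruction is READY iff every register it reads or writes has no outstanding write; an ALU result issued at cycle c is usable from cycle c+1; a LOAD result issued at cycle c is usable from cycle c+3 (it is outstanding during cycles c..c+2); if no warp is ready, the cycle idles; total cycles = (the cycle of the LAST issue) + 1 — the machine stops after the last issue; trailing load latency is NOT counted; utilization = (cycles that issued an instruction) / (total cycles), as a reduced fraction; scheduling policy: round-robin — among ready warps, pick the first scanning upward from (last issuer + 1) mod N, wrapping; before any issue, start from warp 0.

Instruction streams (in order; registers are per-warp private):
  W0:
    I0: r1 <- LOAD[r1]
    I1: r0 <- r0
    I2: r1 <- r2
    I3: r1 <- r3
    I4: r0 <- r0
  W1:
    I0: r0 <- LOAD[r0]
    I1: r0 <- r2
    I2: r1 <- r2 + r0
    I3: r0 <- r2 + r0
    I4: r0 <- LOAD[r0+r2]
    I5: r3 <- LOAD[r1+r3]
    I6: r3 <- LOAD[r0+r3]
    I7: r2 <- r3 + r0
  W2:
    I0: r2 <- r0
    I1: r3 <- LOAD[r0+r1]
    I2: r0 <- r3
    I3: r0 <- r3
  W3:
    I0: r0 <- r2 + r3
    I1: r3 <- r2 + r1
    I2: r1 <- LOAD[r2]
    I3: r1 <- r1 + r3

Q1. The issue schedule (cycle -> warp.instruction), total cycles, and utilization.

cycle 0: W0.I0
cycle 1: W1.I0
cycle 2: W2.I0
cycle 3: W3.I0
cycle 4: W0.I1
cycle 5: W1.I1
cycle 6: W2.I1
cycle 7: W3.I1
cycle 8: W0.I2
cycle 9: W1.I2
cycle 10: W2.I2
cycle 11: W3.I2
cycle 12: W0.I3
cycle 13: W1.I3
cycle 14: W2.I3
cycle 15: W3.I3
cycle 16: W0.I4
cycle 17: W1.I4
cycle 18: W1.I5
cycle 19: idle
cycle 20: idle
cycle 21: W1.I6
cycle 22: idle
cycle 23: idle
cycle 24: W1.I7

Answer: 25 cycles, utilization 21/25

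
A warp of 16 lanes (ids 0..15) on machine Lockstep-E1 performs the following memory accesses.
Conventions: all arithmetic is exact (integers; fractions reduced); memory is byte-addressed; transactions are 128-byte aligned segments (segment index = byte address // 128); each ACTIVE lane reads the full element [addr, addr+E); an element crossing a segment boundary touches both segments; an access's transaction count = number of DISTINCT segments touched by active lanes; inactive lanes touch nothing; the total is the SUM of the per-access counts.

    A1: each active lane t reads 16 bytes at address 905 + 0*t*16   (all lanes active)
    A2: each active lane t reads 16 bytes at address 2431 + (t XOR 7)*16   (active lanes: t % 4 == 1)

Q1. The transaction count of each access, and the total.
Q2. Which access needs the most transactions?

A1: 1 transaction
A2: 2 transactions

Answer: 1,2; total 3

Answer: A2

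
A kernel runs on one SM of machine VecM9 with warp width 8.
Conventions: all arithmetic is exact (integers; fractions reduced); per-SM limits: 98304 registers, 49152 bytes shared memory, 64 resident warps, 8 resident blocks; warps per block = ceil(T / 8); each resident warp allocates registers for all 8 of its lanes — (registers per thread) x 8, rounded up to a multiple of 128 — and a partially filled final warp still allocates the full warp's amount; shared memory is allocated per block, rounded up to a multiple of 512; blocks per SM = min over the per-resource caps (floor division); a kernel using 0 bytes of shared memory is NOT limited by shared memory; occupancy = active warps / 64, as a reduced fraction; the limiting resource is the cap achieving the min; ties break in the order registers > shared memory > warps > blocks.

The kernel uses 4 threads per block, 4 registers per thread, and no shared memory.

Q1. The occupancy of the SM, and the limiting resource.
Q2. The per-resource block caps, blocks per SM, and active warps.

Answer: occupancy 1/8, limited by blocks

registers: 768 blocks
shared memory: no limit (kernel uses none)
warps: 64 blocks
blocks: 8 blocks

Answer: 8 blocks, 8 active warps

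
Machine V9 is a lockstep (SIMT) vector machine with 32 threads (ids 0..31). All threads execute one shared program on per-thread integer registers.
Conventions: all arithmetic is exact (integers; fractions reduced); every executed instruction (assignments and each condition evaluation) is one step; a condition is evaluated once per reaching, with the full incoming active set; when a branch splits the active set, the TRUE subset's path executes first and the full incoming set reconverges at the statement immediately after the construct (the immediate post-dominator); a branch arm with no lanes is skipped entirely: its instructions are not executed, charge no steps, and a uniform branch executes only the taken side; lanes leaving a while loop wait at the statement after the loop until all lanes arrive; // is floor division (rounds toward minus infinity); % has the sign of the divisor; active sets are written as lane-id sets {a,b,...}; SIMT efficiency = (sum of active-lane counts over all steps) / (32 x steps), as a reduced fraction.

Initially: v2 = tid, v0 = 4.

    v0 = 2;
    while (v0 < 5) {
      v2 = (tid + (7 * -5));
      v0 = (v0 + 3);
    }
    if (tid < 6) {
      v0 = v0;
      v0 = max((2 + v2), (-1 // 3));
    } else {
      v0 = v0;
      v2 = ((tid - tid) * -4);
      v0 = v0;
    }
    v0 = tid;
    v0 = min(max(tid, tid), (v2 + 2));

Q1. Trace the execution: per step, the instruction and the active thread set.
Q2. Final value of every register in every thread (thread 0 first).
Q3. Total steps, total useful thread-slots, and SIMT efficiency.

step 0: v0 <- 2                      {0,1,2,3,4,5,6,7,8,9,10,11,12,13,14,15,16,17,18,19,20,21,22,23,24,25,26,27,28,29,30,31}
step 1: eval (v0 < 5)                {0,1,2,3,4,5,6,7,8,9,10,11,12,13,14,15,16,17,18,19,20,21,22,23,24,25,26,27,28,29,30,31}
step 2: v2 <- (tid + (7 * -5))       {0,1,2,3,4,5,6,7,8,9,10,11,12,13,14,15,16,17,18,19,20,21,22,23,24,25,26,27,28,29,30,31}
step 3: v0 <- (v0 + 3)               {0,1,2,3,4,5,6,7,8,9,10,11,12,13,14,15,16,17,18,19,20,21,22,23,24,25,26,27,28,29,30,31}
step 4: eval (v0 < 5)                {0,1,2,3,4,5,6,7,8,9,10,11,12,13,14,15,16,17,18,19,20,21,22,23,24,25,26,27,28,29,30,31}
step 5: eval (tid < 6)               {0,1,2,3,4,5,6,7,8,9,10,11,12,13,14,15,16,17,18,19,20,21,22,23,24,25,26,27,28,29,30,31}
step 6: v0 <- v0                     {0,1,2,3,4,5}
step 7: v0 <- max((2 + v2), (-1 // 3)) {0,1,2,3,4,5}
step 8: v0 <- v0                     {6,7,8,9,10,11,12,13,14,15,16,17,18,19,20,21,22,23,24,25,26,27,28,29,30,31}
step 9: v2 <- ((tid - tid) * -4)     {6,7,8,9,10,11,12,13,14,15,16,17,18,19,20,21,22,23,24,25,26,27,28,29,30,31}
step 10: v0 <- v0                     {6,7,8,9,10,11,12,13,14,15,16,17,18,19,20,21,22,23,24,25,26,27,28,29,30,31}
step 11: v0 <- tid                    {0,1,2,3,4,5,6,7,8,9,10,11,12,13,14,15,16,17,18,19,20,21,22,23,24,25,26,27,28,29,30,31}
step 12: v0 <- min(max(tid, tid), (v2 + 2)) {0,1,2,3,4,5,6,7,8,9,10,11,12,13,14,15,16,17,18,19,20,21,22,23,24,25,26,27,28,29,30,31}

Answer: 13 steps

v2: -35,-34,-33,-32,-31,-30,0,0,0,0,0,0,0,0,0,0,0,0,0,0,0,0,0,0,0,0,0,0,0,0,0,0
v0: -33,-32,-31,-30,-29,-28,2,2,2,2,2,2,2,2,2,2,2,2,2,2,2,2,2,2,2,2,2,2,2,2,2,2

steps = 13; useful = 346; efficiency = 346/416 = 173/208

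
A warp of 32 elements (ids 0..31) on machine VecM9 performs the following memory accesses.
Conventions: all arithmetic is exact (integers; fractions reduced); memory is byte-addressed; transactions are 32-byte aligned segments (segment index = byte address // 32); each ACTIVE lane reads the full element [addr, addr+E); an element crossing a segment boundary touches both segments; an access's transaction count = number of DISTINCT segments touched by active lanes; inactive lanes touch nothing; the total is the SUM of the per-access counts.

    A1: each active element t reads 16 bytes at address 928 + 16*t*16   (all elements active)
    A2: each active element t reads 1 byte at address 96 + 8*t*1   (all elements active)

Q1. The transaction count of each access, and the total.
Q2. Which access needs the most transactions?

A1: 32 transactions
A2: 8 transactions

Answer: 32,8; total 40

Answer: A1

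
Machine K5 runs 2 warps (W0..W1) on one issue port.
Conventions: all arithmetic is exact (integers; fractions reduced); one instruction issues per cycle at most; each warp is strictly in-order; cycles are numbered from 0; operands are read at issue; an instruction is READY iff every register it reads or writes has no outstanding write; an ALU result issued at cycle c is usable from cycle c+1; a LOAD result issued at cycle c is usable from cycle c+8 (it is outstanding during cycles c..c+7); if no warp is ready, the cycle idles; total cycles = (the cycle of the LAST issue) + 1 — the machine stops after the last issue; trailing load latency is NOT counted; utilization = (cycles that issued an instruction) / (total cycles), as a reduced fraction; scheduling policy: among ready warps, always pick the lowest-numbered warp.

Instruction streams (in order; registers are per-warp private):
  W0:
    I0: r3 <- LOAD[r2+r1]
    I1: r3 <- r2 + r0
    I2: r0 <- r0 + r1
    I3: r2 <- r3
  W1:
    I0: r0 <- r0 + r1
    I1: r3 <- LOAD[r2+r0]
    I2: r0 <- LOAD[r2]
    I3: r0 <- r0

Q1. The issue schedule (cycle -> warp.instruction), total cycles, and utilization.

cycle 0: W0.I0
cycle 1: W1.I0
cycle 2: W1.I1
cycle 3: W1.I2
cycle 4: idle
cycle 5: idle
cycle 6: idle
cycle 7: idle
cycle 8: W0.I1
cycle 9: W0.I2
cycle 10: W0.I3
cycle 11: W1.I3

Answer: 12 cycles, utilization 2/3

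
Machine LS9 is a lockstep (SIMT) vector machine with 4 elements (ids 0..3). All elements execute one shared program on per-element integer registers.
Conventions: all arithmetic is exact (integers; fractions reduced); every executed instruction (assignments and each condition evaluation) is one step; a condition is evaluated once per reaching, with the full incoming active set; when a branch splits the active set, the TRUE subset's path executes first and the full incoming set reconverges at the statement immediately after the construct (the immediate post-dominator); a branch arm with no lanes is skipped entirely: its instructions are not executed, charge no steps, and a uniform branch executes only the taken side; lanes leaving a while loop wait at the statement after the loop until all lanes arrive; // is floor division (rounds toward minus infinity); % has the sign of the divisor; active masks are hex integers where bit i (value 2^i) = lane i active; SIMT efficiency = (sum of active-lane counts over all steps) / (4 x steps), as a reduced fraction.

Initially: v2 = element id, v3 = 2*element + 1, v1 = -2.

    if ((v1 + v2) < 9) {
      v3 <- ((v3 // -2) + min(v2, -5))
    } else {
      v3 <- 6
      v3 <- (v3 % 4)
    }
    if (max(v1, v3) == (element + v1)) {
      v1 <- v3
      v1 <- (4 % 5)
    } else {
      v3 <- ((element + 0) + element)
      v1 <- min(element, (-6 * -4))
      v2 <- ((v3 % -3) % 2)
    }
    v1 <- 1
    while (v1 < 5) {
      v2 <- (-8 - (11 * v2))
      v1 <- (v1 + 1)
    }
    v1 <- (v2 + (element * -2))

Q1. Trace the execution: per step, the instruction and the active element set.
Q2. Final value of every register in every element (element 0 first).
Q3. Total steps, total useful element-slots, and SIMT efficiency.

step 0: eval ((v1 + v2) < 9)         0xf
step 1: v3 <- ((v3 // -2) + min(v2, -5)) 0xf
step 2: eval (max(v1, v3) == (element + v1)) 0xf
step 3: v1 <- v3                     0x1
step 4: v1 <- (4 % 5)                0x1
step 5: v3 <- ((element + 0) + element) 0xe
step 6: v1 <- min(element, (-6 * -4)) 0xe
step 7: v2 <- ((v3 % -3) % 2)        0xe
step 8: v1 <- 1                      0xf
step 9: eval (v1 < 5)                0xf
step 10: v2 <- (-8 - (11 * v2))       0xf
step 11: v1 <- (v1 + 1)               0xf
step 12: eval (v1 < 5)                0xf
step 13: v2 <- (-8 - (11 * v2))       0xf
step 14: v1 <- (v1 + 1)               0xf
step 15: eval (v1 < 5)                0xf
step 16: v2 <- (-8 - (11 * v2))       0xf
step 17: v1 <- (v1 + 1)               0xf
step 18: eval (v1 < 5)                0xf
step 19: v2 <- (-8 - (11 * v2))       0xf
step 20: v1 <- (v1 + 1)               0xf
step 21: eval (v1 < 5)                0xf
step 22: v1 <- (v2 + (element * -2))  0xf

Answer: 23 steps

v2: 9760,24401,9760,9760
v3: -6,2,4,6
v1: 9760,24399,9756,9754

steps = 23; useful = 83; efficiency = 83/92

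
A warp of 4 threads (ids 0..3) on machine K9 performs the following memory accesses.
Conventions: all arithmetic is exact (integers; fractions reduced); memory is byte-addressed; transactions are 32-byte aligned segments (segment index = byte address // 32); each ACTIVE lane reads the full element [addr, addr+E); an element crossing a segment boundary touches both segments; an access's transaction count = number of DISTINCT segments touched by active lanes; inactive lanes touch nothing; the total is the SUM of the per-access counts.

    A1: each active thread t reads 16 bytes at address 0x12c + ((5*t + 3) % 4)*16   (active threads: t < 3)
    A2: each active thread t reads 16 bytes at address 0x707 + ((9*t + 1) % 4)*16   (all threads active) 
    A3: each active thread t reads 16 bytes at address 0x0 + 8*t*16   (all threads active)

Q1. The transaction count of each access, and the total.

A1: 3 transactions
A2: 3 transactions
A3: 4 transactions

Answer: 3,3,4; total 10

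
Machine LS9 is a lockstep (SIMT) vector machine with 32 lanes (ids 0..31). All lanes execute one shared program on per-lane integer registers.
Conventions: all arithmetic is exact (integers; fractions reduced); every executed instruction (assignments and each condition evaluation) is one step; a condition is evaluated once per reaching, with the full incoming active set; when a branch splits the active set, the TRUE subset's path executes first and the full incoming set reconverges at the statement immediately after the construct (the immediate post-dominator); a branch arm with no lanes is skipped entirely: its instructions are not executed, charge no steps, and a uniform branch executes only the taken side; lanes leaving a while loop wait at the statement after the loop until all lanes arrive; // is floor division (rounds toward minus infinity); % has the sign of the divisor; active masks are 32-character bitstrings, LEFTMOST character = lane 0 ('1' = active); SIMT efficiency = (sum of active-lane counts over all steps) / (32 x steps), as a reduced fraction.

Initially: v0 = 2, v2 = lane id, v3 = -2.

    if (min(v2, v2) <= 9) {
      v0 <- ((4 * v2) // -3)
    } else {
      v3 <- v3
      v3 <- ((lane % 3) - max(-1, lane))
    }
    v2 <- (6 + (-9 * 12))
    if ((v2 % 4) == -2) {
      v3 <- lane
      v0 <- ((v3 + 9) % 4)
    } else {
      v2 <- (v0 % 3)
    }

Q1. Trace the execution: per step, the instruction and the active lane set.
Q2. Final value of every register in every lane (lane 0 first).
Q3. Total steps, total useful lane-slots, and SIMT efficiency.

step 0: eval (min(v2, v2) <= 9)      11111111111111111111111111111111
step 1: v0 <- ((4 * v2) // -3)       11111111110000000000000000000000
step 2: v3 <- v3                     00000000001111111111111111111111
step 3: v3 <- ((lane % 3) - max(-1, lane)) 00000000001111111111111111111111
step 4: v2 <- (6 + (-9 * 12))        11111111111111111111111111111111
step 5: eval ((v2 % 4) == -2)        11111111111111111111111111111111
step 6: v2 <- (v0 % 3)               11111111111111111111111111111111

Answer: 7 steps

v0: 0,-2,-3,-4,-6,-7,-8,-10,-11,-12,2,2,2,2,2,2,2,2,2,2,2,2,2,2,2,2,2,2,2,2,2,2
v2: 0,1,0,2,0,2,1,2,1,0,2,2,2,2,2,2,2,2,2,2,2,2,2,2,2,2,2,2,2,2,2,2
v3: -2,-2,-2,-2,-2,-2,-2,-2,-2,-2,-9,-9,-12,-12,-12,-15,-15,-15,-18,-18,-18,-21,-21,-21,-24,-24,-24,-27,-27,-27,-30,-30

steps = 7; useful = 182; efficiency = 182/224 = 13/16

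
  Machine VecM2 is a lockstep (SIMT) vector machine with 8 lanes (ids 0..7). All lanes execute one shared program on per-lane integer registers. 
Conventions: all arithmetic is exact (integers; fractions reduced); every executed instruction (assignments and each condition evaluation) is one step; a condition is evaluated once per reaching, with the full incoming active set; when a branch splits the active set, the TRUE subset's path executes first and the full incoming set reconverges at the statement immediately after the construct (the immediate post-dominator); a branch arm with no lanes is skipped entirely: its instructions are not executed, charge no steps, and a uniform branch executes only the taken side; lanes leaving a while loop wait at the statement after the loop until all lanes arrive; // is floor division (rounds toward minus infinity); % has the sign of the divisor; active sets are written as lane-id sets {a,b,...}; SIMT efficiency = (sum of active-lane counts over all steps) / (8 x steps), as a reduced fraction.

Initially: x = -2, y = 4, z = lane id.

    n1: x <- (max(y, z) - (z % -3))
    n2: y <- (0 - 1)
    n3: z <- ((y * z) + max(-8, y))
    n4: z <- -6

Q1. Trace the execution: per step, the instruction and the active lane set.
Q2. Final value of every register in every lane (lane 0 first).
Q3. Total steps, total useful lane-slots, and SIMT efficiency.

step 0: x <- (max(y, z) - (z % -3))  {0,1,2,3,4,5,6,7}
step 1: y <- (0 - 1)                 {0,1,2,3,4,5,6,7}
step 2: z <- ((y * z) + max(-8, y))  {0,1,2,3,4,5,6,7}
step 3: z <- -6                      {0,1,2,3,4,5,6,7}

Answer: 4 steps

x: 4,6,5,4,6,6,6,9
y: -1,-1,-1,-1,-1,-1,-1,-1
z: -6,-6,-6,-6,-6,-6,-6,-6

steps = 4; useful = 32; efficiency = 32/32 = 1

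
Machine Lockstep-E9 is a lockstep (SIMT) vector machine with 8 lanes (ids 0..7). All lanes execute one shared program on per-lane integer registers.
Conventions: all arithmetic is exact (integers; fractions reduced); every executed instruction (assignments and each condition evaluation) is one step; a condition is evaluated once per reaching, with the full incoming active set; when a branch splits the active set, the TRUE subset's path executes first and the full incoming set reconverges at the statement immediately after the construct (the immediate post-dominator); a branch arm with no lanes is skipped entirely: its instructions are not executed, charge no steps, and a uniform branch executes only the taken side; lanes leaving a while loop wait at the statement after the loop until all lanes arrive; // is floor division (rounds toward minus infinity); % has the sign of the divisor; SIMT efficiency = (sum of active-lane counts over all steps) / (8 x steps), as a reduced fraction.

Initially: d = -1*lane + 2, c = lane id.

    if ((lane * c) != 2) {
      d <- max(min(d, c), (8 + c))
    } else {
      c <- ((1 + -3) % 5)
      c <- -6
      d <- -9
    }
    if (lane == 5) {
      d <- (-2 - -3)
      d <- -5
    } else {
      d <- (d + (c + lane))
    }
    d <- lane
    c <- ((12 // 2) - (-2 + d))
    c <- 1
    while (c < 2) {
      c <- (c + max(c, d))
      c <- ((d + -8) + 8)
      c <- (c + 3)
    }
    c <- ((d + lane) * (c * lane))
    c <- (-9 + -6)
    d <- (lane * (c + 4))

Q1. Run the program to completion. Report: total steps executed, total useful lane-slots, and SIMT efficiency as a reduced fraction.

Answer: 17 steps, 121 useful, 121/136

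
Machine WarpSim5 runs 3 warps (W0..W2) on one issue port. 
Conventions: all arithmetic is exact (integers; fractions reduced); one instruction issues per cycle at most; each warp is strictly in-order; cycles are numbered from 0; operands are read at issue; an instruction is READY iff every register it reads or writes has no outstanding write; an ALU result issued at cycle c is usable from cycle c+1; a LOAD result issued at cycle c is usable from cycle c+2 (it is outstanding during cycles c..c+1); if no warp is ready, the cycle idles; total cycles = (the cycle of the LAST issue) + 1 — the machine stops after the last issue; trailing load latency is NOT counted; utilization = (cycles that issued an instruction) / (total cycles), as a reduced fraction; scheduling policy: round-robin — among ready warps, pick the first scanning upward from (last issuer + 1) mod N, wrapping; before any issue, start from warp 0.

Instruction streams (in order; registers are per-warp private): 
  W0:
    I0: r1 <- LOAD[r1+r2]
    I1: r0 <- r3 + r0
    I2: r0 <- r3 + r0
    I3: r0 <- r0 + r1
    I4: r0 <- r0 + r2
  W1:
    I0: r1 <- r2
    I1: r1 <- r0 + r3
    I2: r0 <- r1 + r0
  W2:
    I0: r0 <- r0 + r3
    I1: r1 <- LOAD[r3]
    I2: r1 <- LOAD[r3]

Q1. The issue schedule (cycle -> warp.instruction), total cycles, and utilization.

cycle 0: W0.I0
cycle 1: W1.I0
cycle 2: W2.I0
cycle 3: W0.I1
cycle 4: W1.I1
cycle 5: W2.I1
cycle 6: W0.I2
cycle 7: W1.I2
cycle 8: W2.I2
cycle 9: W0.I3
cycle 10: W0.I4

Answer: 11 cycles, utilization 1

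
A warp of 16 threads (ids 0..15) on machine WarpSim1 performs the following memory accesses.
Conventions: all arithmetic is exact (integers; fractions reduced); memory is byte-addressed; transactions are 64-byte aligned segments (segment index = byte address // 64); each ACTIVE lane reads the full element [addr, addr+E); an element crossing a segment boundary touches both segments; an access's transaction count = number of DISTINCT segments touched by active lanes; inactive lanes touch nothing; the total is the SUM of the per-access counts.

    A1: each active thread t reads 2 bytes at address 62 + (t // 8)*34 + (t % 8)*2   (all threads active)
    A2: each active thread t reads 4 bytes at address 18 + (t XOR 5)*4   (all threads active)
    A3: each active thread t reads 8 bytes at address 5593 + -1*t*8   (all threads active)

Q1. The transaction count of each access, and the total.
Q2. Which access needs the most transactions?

A1: 2 transactions
A2: 2 transactions
A3: 3 transactions

Answer: 2,2,3; total 7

Answer: A3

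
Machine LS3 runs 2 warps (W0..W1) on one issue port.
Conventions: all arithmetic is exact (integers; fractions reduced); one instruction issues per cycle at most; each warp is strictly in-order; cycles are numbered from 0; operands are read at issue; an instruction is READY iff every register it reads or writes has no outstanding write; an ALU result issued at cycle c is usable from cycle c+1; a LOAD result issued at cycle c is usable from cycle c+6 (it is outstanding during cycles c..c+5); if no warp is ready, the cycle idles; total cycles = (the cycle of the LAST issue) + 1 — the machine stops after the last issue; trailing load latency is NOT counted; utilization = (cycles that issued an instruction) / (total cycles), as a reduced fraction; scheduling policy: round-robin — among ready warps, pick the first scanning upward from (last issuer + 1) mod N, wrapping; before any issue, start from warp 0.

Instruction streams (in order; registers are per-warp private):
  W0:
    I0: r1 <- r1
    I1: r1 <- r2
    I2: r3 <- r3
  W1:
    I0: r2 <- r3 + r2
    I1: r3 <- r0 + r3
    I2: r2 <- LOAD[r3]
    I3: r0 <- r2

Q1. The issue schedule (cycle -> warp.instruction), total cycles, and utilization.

cycle 0: W0.I0
cycle 1: W1.I0
cycle 2: W0.I1
cycle 3: W1.I1
cycle 4: W0.I2
cycle 5: W1.I2
cycle 6: idle
cycle 7: idle
cycle 8: idle
cycle 9: idle
cycle 10: idle
cycle 11: W1.I3

Answer: 12 cycles, utilization 7/12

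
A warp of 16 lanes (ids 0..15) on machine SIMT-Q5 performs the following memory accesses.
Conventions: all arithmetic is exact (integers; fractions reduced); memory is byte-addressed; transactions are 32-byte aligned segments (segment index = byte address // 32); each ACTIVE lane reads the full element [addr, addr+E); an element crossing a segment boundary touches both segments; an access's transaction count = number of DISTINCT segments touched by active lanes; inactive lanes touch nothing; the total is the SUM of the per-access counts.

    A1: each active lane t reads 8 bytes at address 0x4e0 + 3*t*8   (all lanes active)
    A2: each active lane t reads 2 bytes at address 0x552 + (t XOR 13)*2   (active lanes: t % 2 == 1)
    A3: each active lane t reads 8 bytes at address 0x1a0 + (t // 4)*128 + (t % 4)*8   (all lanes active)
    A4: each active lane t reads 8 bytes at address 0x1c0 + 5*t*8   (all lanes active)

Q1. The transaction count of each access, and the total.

A1: 12 transactions
A2: 2 transactions
A3: 4 transactions
A4: 16 transactions

Answer: 12,2,4,16; total 34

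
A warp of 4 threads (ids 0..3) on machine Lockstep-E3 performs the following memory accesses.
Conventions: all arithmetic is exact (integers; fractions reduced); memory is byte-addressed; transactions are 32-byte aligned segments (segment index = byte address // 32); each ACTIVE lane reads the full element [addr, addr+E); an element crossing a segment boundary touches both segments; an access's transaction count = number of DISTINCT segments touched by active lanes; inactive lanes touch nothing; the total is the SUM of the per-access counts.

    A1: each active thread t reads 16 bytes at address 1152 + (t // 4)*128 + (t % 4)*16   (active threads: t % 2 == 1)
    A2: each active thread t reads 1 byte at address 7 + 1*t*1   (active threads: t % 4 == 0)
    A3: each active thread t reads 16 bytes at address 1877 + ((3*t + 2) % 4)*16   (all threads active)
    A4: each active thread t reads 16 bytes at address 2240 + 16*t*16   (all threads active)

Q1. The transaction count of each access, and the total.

A1: 2 transactions
A2: 1 transaction
A3: 3 transactions
A4: 4 transactions

Answer: 2,1,3,4; total 10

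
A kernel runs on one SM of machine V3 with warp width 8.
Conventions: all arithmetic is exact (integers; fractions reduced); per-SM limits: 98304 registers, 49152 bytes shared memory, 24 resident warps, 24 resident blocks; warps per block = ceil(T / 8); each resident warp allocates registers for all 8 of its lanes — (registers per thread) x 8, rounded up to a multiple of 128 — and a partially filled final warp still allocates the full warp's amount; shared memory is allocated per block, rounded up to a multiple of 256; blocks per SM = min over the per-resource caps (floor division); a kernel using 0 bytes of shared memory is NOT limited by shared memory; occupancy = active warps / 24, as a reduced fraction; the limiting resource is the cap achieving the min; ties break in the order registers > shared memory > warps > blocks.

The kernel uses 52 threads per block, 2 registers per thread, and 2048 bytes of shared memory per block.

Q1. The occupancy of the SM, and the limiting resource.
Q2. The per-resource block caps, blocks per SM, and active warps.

Answer: occupancy 7/8, limited by warps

registers: 109 blocks
shared memory: 24 blocks
warps: 3 blocks
blocks: 24 blocks

Answer: 3 blocks, 21 active warps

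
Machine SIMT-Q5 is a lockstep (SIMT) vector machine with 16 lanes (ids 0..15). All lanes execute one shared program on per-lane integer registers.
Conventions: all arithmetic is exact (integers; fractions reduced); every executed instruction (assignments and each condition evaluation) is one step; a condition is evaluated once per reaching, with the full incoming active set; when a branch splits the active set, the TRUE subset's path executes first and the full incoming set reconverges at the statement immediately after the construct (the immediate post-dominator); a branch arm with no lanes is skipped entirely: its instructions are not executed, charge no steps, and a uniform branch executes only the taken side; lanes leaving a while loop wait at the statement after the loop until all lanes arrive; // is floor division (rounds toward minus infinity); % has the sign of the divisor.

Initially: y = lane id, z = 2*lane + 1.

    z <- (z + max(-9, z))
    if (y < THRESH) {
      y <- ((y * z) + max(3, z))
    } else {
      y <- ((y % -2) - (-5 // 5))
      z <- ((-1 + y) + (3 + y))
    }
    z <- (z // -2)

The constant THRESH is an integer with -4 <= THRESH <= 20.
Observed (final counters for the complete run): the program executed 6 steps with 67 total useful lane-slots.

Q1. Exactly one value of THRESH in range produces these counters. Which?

Answer: THRESH = 13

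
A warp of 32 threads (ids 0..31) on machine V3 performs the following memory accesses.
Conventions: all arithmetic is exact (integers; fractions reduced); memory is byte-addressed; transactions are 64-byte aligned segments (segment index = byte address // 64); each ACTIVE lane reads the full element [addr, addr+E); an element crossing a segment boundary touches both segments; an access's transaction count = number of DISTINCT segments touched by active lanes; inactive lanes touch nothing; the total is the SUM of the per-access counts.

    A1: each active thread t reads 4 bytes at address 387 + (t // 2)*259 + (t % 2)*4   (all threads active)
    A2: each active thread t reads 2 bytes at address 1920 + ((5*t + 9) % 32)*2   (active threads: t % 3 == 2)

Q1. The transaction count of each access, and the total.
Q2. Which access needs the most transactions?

A1: 16 transactions
A2: 1 transaction

Answer: 16,1; total 17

Answer: A1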